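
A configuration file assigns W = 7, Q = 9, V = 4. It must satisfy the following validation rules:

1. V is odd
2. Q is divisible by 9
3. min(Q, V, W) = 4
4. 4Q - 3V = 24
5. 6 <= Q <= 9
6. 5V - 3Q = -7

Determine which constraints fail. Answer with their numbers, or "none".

1. V = 4 is even — does not hold.
2. 9 / 9 = 1, so 9 divides 9 — holds.
3. min(9, 4, 7) = 4 — holds.
4. 4Q - 3V = 4(9) - 3(4) = 24 — holds.
5. Q = 9 lies in [6, 9] — holds.
6. 5V - 3Q = 5(4) - 3(9) = -7 — holds.

Constraint 1 does not hold.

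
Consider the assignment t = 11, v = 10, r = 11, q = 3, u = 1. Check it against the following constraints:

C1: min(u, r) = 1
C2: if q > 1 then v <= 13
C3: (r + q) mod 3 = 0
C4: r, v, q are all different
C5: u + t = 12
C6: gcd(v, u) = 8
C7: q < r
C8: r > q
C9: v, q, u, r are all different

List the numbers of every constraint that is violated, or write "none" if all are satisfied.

Violated: 3 and 6.

C1: min(1, 11) = 1  holds
C2: q = 3 > 1, so we need v ≤ 13; v = 10 ≤ 13  holds
C3: r + q = 14; 14 mod 3 = 2, not 0  fails
C4: values 11, 10, 3 are pairwise distinct  holds
C5: u + t = 1 + 11 = 12  holds
C6: gcd(10, 1) = 1, not 8  fails
C7: q = 3, r = 11; 3 < 11  holds
C8: r = 11, q = 3; 11 > 3  holds
C9: values 10, 3, 1, 11 are pairwise distinct  holds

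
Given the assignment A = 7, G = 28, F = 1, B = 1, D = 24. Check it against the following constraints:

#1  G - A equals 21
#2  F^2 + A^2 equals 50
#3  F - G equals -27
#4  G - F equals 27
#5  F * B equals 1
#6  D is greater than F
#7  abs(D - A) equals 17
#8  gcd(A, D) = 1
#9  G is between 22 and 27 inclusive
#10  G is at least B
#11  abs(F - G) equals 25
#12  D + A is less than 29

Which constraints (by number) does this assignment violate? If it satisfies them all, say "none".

Constraints 9, 11, and 12 do not hold.

#1 G - A = 28 - 7 = 21  ✔
#2 F^2 + A^2 = 1^2 + 7^2 = 1 + 49 = 50  ✔
#3 F - G = 1 - 28 = -27  ✔
#4 G - F = 28 - 1 = 27  ✔
#5 F * B = 1 * 1 = 1  ✔
#6 D = 24, F = 1; 24 > 1  ✔
#7 abs(24 - 7) = 17  ✔
#8 gcd(7, 24) = 1  ✔
#9 G = 28 is outside [22, 27]  ✘
#10 G = 28, B = 1; 28 ≥ 1  ✔
#11 abs(1 - 28) = 27, not 25  ✘
#12 D + A = 24 + 7 = 31; 31 ≥ 29, bound 29 not met  ✘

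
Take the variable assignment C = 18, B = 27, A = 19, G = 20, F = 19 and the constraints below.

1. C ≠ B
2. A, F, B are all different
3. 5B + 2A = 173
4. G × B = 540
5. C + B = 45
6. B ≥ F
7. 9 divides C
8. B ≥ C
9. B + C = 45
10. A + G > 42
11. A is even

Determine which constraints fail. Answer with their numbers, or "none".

1. C = 18, B = 27; distinct — satisfied.
2. A = F = 19, not all different — violated.
3. 5B + 2A = 5(27) + 2(19) = 173 — satisfied.
4. G × B = 20 × 27 = 540 — satisfied.
5. C + B = 18 + 27 = 45 — satisfied.
6. B = 27, F = 19; 27 ≥ 19 — satisfied.
7. 18 / 9 = 2, so 9 divides 18 — satisfied.
8. B = 27, C = 18; 27 ≥ 18 — satisfied.
9. B + C = 27 + 18 = 45 — satisfied.
10. A + G = 19 + 20 = 39; 39 ≤ 42, bound 42 not met — violated.
11. A = 19 is odd — violated.

Constraints 2, 10, and 11 do not hold.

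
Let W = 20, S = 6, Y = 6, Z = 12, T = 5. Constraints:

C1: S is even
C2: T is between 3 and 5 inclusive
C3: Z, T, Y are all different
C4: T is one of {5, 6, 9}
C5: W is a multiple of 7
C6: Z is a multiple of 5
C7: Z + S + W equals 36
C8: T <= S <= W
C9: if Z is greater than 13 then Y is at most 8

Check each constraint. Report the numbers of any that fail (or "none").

Constraints 5, 6, and 7 do not hold.

C1: S = 6 is even — satisfied.
C2: T = 5 lies in [3, 5] — satisfied.
C3: values 12, 5, 6 are pairwise distinct — satisfied.
C4: T = 5 is in {5, 6, 9} — satisfied.
C5: 20 = 7*2 + 6, so 7 does not divide 20 — violated.
C6: 12 = 5*2 + 2, so 5 does not divide 12 — violated.
C7: Z + S + W = 12 + 6 + 20 = 38, not 36 — violated.
C8: values 5 <= 6 <= 20 — satisfied.
C9: Z = 12, not > 13; antecedent false, conditional vacuously true — satisfied.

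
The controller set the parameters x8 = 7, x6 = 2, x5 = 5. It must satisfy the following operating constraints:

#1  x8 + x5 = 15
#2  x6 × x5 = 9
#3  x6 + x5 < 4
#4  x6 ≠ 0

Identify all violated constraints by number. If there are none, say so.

#1 x8 + x5 = 7 + 5 = 12, not 15 — does not hold.
#2 x6 × x5 = 2 × 5 = 10, not 9 — does not hold.
#3 x6 + x5 = 2 + 5 = 7; 7 ≥ 4, bound 4 not met — does not hold.
#4 x6 = 2, and 2 ≠ 0 — holds.

No — constraints 1, 2, 3 are not satisfied.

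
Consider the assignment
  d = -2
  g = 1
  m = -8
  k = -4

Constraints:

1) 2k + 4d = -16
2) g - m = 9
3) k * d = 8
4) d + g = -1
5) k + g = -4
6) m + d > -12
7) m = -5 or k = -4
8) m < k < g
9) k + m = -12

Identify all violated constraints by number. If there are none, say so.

1) 2k + 4d = 2(-4) + 4(-2) = -16 — OK.
2) g - m = 1 - (-8) = 9 — OK.
3) k * d = -4 * (-2) = 8 — OK.
4) d + g = -2 + 1 = -1 — OK.
5) k + g = -4 + 1 = -3, not -4 — violated.
6) m + d = -8 + (-2) = -10; -10 > -12 — OK.
7) m = -8 ≠ -5, but k = -4 = -4 (second disjunct) — OK.
8) values -8 < -4 < 1 — OK.
9) k + m = -4 + (-8) = -12 — OK.

No — constraint 5 is not satisfied.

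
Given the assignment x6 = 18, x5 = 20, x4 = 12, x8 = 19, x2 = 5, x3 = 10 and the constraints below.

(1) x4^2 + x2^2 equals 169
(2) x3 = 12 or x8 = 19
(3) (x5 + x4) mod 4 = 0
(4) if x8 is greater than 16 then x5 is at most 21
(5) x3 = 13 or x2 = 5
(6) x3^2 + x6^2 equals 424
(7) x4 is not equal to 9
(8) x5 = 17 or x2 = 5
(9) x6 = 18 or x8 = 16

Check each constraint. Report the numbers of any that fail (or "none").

The assignment satisfies every constraint.

(1) x4^2 + x2^2 = 12^2 + 5^2 = 144 + 25 = 169  ✓
(2) x3 = 10 ≠ 12, but x8 = 19 = 19 (second disjunct)  ✓
(3) x5 + x4 = 32; 32 mod 4 = 0  ✓
(4) x8 = 19 > 16, so we need x5 ≤ 21; x5 = 20 ≤ 21  ✓
(5) x3 = 10 ≠ 13, but x2 = 5 = 5 (second disjunct)  ✓
(6) x3^2 + x6^2 = 10^2 + 18^2 = 100 + 324 = 424  ✓
(7) x4 = 12, and 12 ≠ 9  ✓
(8) x5 = 20 ≠ 17, but x2 = 5 = 5 (second disjunct)  ✓
(9) x6 = 18 = 18 (first disjunct)  ✓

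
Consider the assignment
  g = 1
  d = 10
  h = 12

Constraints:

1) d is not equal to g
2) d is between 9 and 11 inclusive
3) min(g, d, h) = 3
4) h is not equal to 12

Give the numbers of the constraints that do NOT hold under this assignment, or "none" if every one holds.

Constraints 3, 4 are violated.

1) d = 10, g = 1; distinct  yes
2) d = 10 lies in [9, 11]  yes
3) min(1, 10, 12) = 1, not 3  no
4) h = 12, but 12 is required to differ  no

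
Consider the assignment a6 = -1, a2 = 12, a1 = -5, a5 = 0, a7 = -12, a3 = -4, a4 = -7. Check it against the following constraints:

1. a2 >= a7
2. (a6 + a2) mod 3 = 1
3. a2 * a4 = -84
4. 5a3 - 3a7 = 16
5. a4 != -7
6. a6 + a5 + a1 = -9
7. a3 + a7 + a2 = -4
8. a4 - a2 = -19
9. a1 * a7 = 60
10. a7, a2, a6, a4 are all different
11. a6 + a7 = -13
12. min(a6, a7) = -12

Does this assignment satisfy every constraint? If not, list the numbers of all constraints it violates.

Constraints 2, 5, and 6 are violated.

1. a2 = 12, a7 = -12; 12 ≥ -12  true
2. a6 + a2 = 11; 11 mod 3 = 2, not 1  false
3. a2 * a4 = 12 * (-7) = -84  true
4. 5a3 - 3a7 = 5(-4) - 3(-12) = 16  true
5. a4 = -7, but -7 is required to differ  false
6. a6 + a5 + a1 = -1 + 0 + (-5) = -6, not -9  false
7. a3 + a7 + a2 = -4 + (-12) + 12 = -4  true
8. a4 - a2 = -7 - 12 = -19  true
9. a1 * a7 = -5 * (-12) = 60  true
10. values -12, 12, -1, -7 are pairwise distinct  true
11. a6 + a7 = -1 + (-12) = -13  true
12. min(-1, -12) = -12  true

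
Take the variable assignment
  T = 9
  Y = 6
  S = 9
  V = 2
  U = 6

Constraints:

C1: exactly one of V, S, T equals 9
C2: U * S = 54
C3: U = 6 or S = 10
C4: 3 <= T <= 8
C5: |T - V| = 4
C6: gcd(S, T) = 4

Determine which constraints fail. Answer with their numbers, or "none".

Violated: 1, 4, 5, 6.

C1: V=2, S=9, T=9; 2 of them equal 9, not exactly one  ✗
C2: U * S = 6 * 9 = 54  ✓
C3: U = 6 = 6 (first disjunct)  ✓
C4: T = 9 is outside [3, 8]  ✗
C5: |9 - 2| = 7, not 4  ✗
C6: gcd(9, 9) = 9, not 4  ✗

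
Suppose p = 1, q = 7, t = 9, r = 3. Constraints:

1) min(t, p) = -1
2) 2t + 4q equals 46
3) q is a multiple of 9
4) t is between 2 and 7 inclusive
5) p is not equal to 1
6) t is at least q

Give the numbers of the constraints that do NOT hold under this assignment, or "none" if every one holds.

1) min(9, 1) = 1, not -1  FAIL
2) 2t + 4q = 2(9) + 4(7) = 46  OK
3) 7 = 9*0 + 7, so 9 does not divide 7  FAIL
4) t = 9 is outside [2, 7]  FAIL
5) p = 1, but 1 is required to differ  FAIL
6) t = 9, q = 7; 9 ≥ 7  OK

No — constraints 1, 3, 4, and 5 are not satisfied.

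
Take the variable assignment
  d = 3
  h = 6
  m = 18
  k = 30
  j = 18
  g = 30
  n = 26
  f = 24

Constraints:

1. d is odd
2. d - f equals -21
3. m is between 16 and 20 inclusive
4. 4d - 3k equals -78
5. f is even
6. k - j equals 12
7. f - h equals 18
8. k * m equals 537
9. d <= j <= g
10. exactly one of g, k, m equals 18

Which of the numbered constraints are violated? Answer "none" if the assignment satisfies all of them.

1. d = 3 is odd — satisfied.
2. d - f = 3 - 24 = -21 — satisfied.
3. m = 18 lies in [16, 20] — satisfied.
4. 4d - 3k = 4(3) - 3(30) = -78 — satisfied.
5. f = 24 is even — satisfied.
6. k - j = 30 - 18 = 12 — satisfied.
7. f - h = 24 - 6 = 18 — satisfied.
8. k * m = 30 * 18 = 540, not 537 — violated.
9. values 3 <= 18 <= 30 — satisfied.
10. g=30, k=30, m=18; 1 of them equals 18 — satisfied.

The assignment fails constraint 8.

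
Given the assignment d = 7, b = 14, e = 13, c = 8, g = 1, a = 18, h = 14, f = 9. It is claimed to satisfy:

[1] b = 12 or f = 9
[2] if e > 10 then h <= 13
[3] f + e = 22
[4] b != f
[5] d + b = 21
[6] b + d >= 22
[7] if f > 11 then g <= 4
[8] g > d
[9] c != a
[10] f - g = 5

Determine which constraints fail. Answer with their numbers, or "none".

[1] b = 14 ≠ 12, but f = 9 = 9 (second disjunct)  true
[2] e = 13 > 10, so we need h ≤ 13; but h = 14 > 13  false
[3] f + e = 9 + 13 = 22  true
[4] b = 14, f = 9; distinct  true
[5] d + b = 7 + 14 = 21  true
[6] b + d = 14 + 7 = 21; 21 < 22, bound 22 not met  false
[7] f = 9, not > 11; antecedent false, conditional vacuously true  true
[8] g = 1, d = 7; 1 ≤ 7 (want >)  false
[9] c = 8, a = 18; distinct  true
[10] f - g = 9 - 1 = 8, not 5  false

No — constraints 2, 6, 8, 10 are not satisfied.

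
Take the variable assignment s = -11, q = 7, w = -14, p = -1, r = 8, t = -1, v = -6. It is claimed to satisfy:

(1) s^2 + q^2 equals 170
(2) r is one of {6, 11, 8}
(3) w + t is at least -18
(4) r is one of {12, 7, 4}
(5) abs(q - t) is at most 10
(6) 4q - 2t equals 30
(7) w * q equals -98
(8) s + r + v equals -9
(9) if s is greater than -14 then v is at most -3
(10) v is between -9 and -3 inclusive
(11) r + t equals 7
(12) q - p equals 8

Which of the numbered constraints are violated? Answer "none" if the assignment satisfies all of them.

The assignment fails constraint 4.

(1) s^2 + q^2 = (-11)^2 + 7^2 = 121 + 49 = 170  holds
(2) r = 8 is in {6, 11, 8}  holds
(3) w + t = -14 + (-1) = -15; -15 ≥ -18  holds
(4) r = 8 is not in {12, 7, 4}  fails
(5) abs(7 - (-1)) = 8; 8 ≤ 10  holds
(6) 4q - 2t = 4(7) - 2(-1) = 30  holds
(7) w * q = -14 * 7 = -98  holds
(8) s + r + v = -11 + 8 + (-6) = -9  holds
(9) s = -11 > -14, so we need v ≤ -3; v = -6 ≤ -3  holds
(10) v = -6 lies in [-9, -3]  holds
(11) r + t = 8 + (-1) = 7  holds
(12) q - p = 7 - (-1) = 8  holds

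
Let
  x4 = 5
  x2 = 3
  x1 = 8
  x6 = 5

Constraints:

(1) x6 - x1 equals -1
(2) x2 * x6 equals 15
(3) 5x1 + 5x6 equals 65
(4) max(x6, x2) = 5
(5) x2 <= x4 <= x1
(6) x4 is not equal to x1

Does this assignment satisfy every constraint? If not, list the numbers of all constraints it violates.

(1) x6 - x1 = 5 - 8 = -3, not -1 — fails.
(2) x2 * x6 = 3 * 5 = 15 — holds.
(3) 5x1 + 5x6 = 5(8) + 5(5) = 65 — holds.
(4) max(5, 3) = 5 — holds.
(5) values 3 <= 5 <= 8 — holds.
(6) x4 = 5, x1 = 8; distinct — holds.

No — constraint 1 is not satisfied.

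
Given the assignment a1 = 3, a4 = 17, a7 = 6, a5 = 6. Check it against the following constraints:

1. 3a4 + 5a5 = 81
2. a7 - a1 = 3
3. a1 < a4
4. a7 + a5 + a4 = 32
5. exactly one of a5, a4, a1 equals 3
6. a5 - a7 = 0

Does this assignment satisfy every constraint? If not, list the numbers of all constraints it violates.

Constraint 4 is violated.

1. 3a4 + 5a5 = 3(17) + 5(6) = 81  yes
2. a7 - a1 = 6 - 3 = 3  yes
3. a1 = 3, a4 = 17; 3 < 17  yes
4. a7 + a5 + a4 = 6 + 6 + 17 = 29, not 32  no
5. a5=6, a4=17, a1=3; 1 of them equals 3  yes
6. a5 - a7 = 6 - 6 = 0  yes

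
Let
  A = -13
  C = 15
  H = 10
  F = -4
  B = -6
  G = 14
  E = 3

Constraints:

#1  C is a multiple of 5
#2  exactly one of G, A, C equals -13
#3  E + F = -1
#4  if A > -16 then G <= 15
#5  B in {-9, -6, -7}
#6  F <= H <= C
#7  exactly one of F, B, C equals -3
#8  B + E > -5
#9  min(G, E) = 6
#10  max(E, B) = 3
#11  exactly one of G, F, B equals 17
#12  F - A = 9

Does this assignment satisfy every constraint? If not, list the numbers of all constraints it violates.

No — constraints 7, 9, 11 are not satisfied.

#1 15 / 5 = 3, so 5 divides 15  yes
#2 G=14, A=-13, C=15; 1 of them equals -13  yes
#3 E + F = 3 + (-4) = -1  yes
#4 A = -13 > -16, so we need G ≤ 15; G = 14 ≤ 15  yes
#5 B = -6 is in {-9, -6, -7}  yes
#6 values -4 <= 10 <= 15  yes
#7 F=-4, B=-6, C=15; 0 of them equal -3, not exactly one  no
#8 B + E = -6 + 3 = -3; -3 > -5  yes
#9 min(14, 3) = 3, not 6  no
#10 max(3, -6) = 3  yes
#11 G=14, F=-4, B=-6; 0 of them equal 17, not exactly one  no
#12 F - A = -4 - (-13) = 9  yes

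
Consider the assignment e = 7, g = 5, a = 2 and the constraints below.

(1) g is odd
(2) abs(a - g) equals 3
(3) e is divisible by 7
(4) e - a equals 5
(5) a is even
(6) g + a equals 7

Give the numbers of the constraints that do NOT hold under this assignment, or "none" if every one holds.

(1) g = 5 is odd  ✔
(2) abs(2 - 5) = 3  ✔
(3) 7 / 7 = 1, so 7 divides 7  ✔
(4) e - a = 7 - 2 = 5  ✔
(5) a = 2 is even  ✔
(6) g + a = 5 + 2 = 7  ✔

Yes — all constraints hold.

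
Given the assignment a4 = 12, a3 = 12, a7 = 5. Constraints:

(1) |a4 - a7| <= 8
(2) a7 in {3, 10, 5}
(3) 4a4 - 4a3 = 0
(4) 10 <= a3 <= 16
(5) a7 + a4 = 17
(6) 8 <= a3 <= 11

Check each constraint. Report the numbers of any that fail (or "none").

Constraint 6 is violated.

(1) |12 - 5| = 7; 7 ≤ 8 — OK.
(2) a7 = 5 is in {3, 10, 5} — OK.
(3) 4a4 - 4a3 = 4(12) - 4(12) = 0 — OK.
(4) a3 = 12 lies in [10, 16] — OK.
(5) a7 + a4 = 5 + 12 = 17 — OK.
(6) a3 = 12 is outside [8, 11] — violated.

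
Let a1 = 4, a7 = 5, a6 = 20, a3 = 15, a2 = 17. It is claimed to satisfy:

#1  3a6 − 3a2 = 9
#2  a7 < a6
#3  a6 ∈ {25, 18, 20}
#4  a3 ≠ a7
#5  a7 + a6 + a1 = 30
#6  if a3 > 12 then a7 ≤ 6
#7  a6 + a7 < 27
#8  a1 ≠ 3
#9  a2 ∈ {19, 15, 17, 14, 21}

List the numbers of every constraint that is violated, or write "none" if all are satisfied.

#1 3a6 − 3a2 = 3(20) − 3(17) = 9 — holds.
#2 a7 = 5, a6 = 20; 5 < 20 — holds.
#3 a6 = 20 is in {25, 18, 20} — holds.
#4 a3 = 15, a7 = 5; distinct — holds.
#5 a7 + a6 + a1 = 5 + 20 + 4 = 29, not 30 — does not hold.
#6 a3 = 15 > 12, so we need a7 ≤ 6; a7 = 5 ≤ 6 — holds.
#7 a6 + a7 = 20 + 5 = 25; 25 < 27 — holds.
#8 a1 = 4, and 4 ≠ 3 — holds.
#9 a2 = 17 is in {19, 15, 17, 14, 21} — holds.

Violated: 5.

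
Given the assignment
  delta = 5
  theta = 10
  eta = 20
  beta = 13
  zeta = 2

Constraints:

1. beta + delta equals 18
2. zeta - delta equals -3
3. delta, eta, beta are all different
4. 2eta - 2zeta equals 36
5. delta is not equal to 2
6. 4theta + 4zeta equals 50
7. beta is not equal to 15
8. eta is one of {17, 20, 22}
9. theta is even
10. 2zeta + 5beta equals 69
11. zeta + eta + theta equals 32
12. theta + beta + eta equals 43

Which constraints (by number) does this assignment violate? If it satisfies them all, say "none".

1. beta + delta = 13 + 5 = 18  holds
2. zeta - delta = 2 - 5 = -3  holds
3. values 5, 20, 13 are pairwise distinct  holds
4. 2eta - 2zeta = 2(20) - 2(2) = 36  holds
5. delta = 5, and 5 ≠ 2  holds
6. 4theta + 4zeta = 4(10) + 4(2) = 48, not 50  fails
7. beta = 13, and 13 ≠ 15  holds
8. eta = 20 is in {17, 20, 22}  holds
9. theta = 10 is even  holds
10. 2zeta + 5beta = 2(2) + 5(13) = 69  holds
11. zeta + eta + theta = 2 + 20 + 10 = 32  holds
12. theta + beta + eta = 10 + 13 + 20 = 43  holds

No — constraint 6 is not satisfied.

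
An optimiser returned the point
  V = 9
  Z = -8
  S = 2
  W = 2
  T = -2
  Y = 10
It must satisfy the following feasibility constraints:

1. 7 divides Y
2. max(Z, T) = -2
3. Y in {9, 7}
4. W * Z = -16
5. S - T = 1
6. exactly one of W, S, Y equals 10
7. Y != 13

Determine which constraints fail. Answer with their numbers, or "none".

The assignment fails constraints 1, 3, 5.

1. 10 = 7*1 + 3, so 7 does not divide 10  no
2. max(-8, -2) = -2  yes
3. Y = 10 is not in {9, 7}  no
4. W * Z = 2 * (-8) = -16  yes
5. S - T = 2 - (-2) = 4, not 1  no
6. W=2, S=2, Y=10; 1 of them equals 10  yes
7. Y = 10, and 10 ≠ 13  yes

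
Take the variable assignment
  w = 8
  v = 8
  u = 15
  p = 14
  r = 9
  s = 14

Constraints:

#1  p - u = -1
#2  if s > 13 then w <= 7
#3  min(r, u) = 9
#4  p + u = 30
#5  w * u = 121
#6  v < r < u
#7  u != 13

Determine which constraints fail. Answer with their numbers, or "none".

The assignment fails constraints 2, 4, and 5.

#1 p - u = 14 - 15 = -1 — holds.
#2 s = 14 > 13, so we need w ≤ 7; but w = 8 > 7 — does not hold.
#3 min(9, 15) = 9 — holds.
#4 p + u = 14 + 15 = 29, not 30 — does not hold.
#5 w * u = 8 * 15 = 120, not 121 — does not hold.
#6 values 8 < 9 < 15 — holds.
#7 u = 15, and 15 ≠ 13 — holds.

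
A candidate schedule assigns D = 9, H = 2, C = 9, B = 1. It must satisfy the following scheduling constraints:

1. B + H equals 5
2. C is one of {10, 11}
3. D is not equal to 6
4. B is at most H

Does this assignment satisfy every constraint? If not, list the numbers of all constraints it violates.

1. B + H = 1 + 2 = 3, not 5  FAIL
2. C = 9 is not in {10, 11}  FAIL
3. D = 9, and 9 ≠ 6  OK
4. B = 1, H = 2; 1 ≤ 2  OK

The assignment fails constraints 1, 2.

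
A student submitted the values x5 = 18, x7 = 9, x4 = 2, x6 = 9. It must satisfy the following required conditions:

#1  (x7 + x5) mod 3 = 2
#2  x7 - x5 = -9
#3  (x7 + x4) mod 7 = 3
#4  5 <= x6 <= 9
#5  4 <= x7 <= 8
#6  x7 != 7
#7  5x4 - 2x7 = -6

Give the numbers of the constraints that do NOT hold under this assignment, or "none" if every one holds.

Constraints 1, 3, 5, and 7 are violated.

#1 x7 + x5 = 27; 27 mod 3 = 0, not 2 — does not hold.
#2 x7 - x5 = 9 - 18 = -9 — holds.
#3 x7 + x4 = 11; 11 mod 7 = 4, not 3 — does not hold.
#4 x6 = 9 lies in [5, 9] — holds.
#5 x7 = 9 is outside [4, 8] — does not hold.
#6 x7 = 9, and 9 ≠ 7 — holds.
#7 5x4 - 2x7 = 5(2) - 2(9) = -8, not -6 — does not hold.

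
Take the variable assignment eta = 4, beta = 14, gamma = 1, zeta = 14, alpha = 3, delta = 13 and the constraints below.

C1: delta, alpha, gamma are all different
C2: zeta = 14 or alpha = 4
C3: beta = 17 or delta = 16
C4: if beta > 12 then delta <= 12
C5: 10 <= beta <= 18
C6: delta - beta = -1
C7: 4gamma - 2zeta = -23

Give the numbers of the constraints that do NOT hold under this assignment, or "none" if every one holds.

C1: values 13, 3, 1 are pairwise distinct — holds.
C2: zeta = 14 = 14 (first disjunct) — holds.
C3: beta = 14 ≠ 17 and delta = 13 ≠ 16; both disjuncts false — fails.
C4: beta = 14 > 12, so we need delta ≤ 12; but delta = 13 > 12 — fails.
C5: beta = 14 lies in [10, 18] — holds.
C6: delta - beta = 13 - 14 = -1 — holds.
C7: 4gamma - 2zeta = 4(1) - 2(14) = -24, not -23 — fails.

Constraints 3, 4, and 7 do not hold.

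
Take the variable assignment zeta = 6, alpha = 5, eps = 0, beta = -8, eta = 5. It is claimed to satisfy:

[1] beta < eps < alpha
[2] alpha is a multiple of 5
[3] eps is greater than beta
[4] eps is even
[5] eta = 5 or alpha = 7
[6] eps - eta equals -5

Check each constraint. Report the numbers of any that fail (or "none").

No violations.

[1] values -8 < 0 < 5  ✔
[2] 5 / 5 = 1, so 5 divides 5  ✔
[3] eps = 0, beta = -8; 0 > -8  ✔
[4] eps = 0 is even  ✔
[5] eta = 5 = 5 (first disjunct)  ✔
[6] eps - eta = 0 - 5 = -5  ✔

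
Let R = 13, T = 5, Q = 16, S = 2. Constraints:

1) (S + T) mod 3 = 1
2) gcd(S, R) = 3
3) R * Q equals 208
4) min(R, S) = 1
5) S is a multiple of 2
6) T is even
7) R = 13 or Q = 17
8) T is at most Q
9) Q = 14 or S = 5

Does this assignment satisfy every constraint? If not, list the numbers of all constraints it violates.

1) S + T = 7; 7 mod 3 = 1 — holds.
2) gcd(2, 13) = 1, not 3 — fails.
3) R * Q = 13 * 16 = 208 — holds.
4) min(13, 2) = 2, not 1 — fails.
5) 2 / 2 = 1, so 2 divides 2 — holds.
6) T = 5 is odd — fails.
7) R = 13 = 13 (first disjunct) — holds.
8) T = 5, Q = 16; 5 ≤ 16 — holds.
9) Q = 16 ≠ 14 and S = 2 ≠ 5; both disjuncts false — fails.

Violated: 2, 4, 6, and 9.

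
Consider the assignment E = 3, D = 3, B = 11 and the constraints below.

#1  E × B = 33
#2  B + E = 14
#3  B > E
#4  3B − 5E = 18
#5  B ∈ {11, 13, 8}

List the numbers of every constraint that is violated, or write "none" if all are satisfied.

The assignment satisfies every constraint.

#1 E × B = 3 × 11 = 33 — holds.
#2 B + E = 11 + 3 = 14 — holds.
#3 B = 11, E = 3; 11 > 3 — holds.
#4 3B − 5E = 3(11) − 5(3) = 18 — holds.
#5 B = 11 is in {11, 13, 8} — holds.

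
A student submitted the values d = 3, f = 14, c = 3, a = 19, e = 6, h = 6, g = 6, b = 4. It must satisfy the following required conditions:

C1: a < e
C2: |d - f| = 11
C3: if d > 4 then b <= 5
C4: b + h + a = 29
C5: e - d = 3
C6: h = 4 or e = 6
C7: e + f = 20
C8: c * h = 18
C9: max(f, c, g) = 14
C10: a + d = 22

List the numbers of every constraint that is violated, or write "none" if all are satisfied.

Constraint 1 does not hold.

C1: a = 19, e = 6; 19 ≥ 6 (want <)  fails
C2: |3 - 14| = 11  holds
C3: d = 3, not > 4; antecedent false, conditional vacuously true  holds
C4: b + h + a = 4 + 6 + 19 = 29  holds
C5: e - d = 6 - 3 = 3  holds
C6: h = 6 ≠ 4, but e = 6 = 6 (second disjunct)  holds
C7: e + f = 6 + 14 = 20  holds
C8: c * h = 3 * 6 = 18  holds
C9: max(14, 3, 6) = 14  holds
C10: a + d = 19 + 3 = 22  holds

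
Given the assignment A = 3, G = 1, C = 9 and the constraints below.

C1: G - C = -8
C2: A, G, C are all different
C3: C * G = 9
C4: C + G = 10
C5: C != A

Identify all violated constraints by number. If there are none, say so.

The assignment satisfies every constraint.

C1: G - C = 1 - 9 = -8 — satisfied.
C2: values 3, 1, 9 are pairwise distinct — satisfied.
C3: C * G = 9 * 1 = 9 — satisfied.
C4: C + G = 9 + 1 = 10 — satisfied.
C5: C = 9, A = 3; distinct — satisfied.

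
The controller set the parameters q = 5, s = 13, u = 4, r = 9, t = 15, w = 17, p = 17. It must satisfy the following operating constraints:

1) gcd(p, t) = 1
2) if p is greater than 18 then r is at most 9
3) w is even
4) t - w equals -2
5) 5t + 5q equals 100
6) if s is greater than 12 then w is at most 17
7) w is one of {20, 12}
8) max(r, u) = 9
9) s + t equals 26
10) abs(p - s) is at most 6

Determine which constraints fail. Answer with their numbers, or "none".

1) gcd(17, 15) = 1 — satisfied.
2) p = 17, not > 18; antecedent false, conditional vacuously true — satisfied.
3) w = 17 is odd — violated.
4) t - w = 15 - 17 = -2 — satisfied.
5) 5t + 5q = 5(15) + 5(5) = 100 — satisfied.
6) s = 13 > 12, so we need w ≤ 17; w = 17 ≤ 17 — satisfied.
7) w = 17 is not in {20, 12} — violated.
8) max(9, 4) = 9 — satisfied.
9) s + t = 13 + 15 = 28, not 26 — violated.
10) abs(17 - 13) = 4; 4 ≤ 6 — satisfied.

Constraints 3, 7, 9 do not hold.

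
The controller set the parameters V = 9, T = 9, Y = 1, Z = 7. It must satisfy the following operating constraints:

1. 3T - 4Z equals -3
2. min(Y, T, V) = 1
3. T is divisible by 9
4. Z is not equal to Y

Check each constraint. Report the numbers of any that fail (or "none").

No — constraint 1 is not satisfied.

1. 3T - 4Z = 3(9) - 4(7) = -1, not -3  ✗
2. min(1, 9, 9) = 1  ✓
3. 9 / 9 = 1, so 9 divides 9  ✓
4. Z = 7, Y = 1; distinct  ✓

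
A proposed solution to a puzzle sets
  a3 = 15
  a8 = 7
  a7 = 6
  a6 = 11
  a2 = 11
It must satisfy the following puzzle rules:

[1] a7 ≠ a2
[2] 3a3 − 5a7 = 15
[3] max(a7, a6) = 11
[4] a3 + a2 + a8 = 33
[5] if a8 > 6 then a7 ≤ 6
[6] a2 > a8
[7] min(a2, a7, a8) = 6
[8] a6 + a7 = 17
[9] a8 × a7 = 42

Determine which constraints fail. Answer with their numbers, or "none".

None — every constraint holds.

[1] a7 = 6, a2 = 11; distinct — holds.
[2] 3a3 − 5a7 = 3(15) − 5(6) = 15 — holds.
[3] max(6, 11) = 11 — holds.
[4] a3 + a2 + a8 = 15 + 11 + 7 = 33 — holds.
[5] a8 = 7 > 6, so we need a7 ≤ 6; a7 = 6 ≤ 6 — holds.
[6] a2 = 11, a8 = 7; 11 > 7 — holds.
[7] min(11, 6, 7) = 6 — holds.
[8] a6 + a7 = 11 + 6 = 17 — holds.
[9] a8 × a7 = 7 × 6 = 42 — holds.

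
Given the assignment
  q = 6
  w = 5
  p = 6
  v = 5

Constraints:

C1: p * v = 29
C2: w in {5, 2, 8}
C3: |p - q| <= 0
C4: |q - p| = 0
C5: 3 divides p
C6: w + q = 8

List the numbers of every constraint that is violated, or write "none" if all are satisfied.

Constraints 1 and 6 do not hold.

C1: p * v = 6 * 5 = 30, not 29 — fails.
C2: w = 5 is in {5, 2, 8} — holds.
C3: |6 - 6| = 0; 0 ≤ 0 — holds.
C4: |6 - 6| = 0 — holds.
C5: 6 / 3 = 2, so 3 divides 6 — holds.
C6: w + q = 5 + 6 = 11, not 8 — fails.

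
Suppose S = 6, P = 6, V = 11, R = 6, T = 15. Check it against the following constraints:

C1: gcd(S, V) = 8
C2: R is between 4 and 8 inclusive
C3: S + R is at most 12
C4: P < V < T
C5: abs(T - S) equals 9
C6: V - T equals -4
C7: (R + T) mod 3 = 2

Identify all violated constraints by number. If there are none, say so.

Constraints 1 and 7 do not hold.

C1: gcd(6, 11) = 1, not 8  no
C2: R = 6 lies in [4, 8]  yes
C3: S + R = 6 + 6 = 12; 12 ≤ 12  yes
C4: values 6 < 11 < 15  yes
C5: abs(15 - 6) = 9  yes
C6: V - T = 11 - 15 = -4  yes
C7: R + T = 21; 21 mod 3 = 0, not 2  no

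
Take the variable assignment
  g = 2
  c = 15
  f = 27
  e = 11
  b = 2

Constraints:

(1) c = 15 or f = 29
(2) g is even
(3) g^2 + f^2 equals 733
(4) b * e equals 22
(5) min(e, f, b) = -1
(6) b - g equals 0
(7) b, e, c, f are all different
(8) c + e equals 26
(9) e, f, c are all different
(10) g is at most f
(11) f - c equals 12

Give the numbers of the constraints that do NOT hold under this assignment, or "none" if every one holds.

(1) c = 15 = 15 (first disjunct)  ✓
(2) g = 2 is even  ✓
(3) g^2 + f^2 = 2^2 + 27^2 = 4 + 729 = 733  ✓
(4) b * e = 2 * 11 = 22  ✓
(5) min(11, 27, 2) = 2, not -1  ✗
(6) b - g = 2 - 2 = 0  ✓
(7) values 2, 11, 15, 27 are pairwise distinct  ✓
(8) c + e = 15 + 11 = 26  ✓
(9) values 11, 27, 15 are pairwise distinct  ✓
(10) g = 2, f = 27; 2 ≤ 27  ✓
(11) f - c = 27 - 15 = 12  ✓

The assignment fails constraint 5.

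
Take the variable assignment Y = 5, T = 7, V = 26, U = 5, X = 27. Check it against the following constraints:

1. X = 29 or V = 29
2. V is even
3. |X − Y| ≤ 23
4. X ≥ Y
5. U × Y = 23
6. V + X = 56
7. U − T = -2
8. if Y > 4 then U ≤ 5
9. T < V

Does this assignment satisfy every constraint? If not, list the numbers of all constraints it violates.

1. X = 27 ≠ 29 and V = 26 ≠ 29; both disjuncts false  ✘
2. V = 26 is even  ✔
3. |27 − 5| = 22; 22 ≤ 23  ✔
4. X = 27, Y = 5; 27 ≥ 5  ✔
5. U × Y = 5 × 5 = 25, not 23  ✘
6. V + X = 26 + 27 = 53, not 56  ✘
7. U − T = 5 − 7 = -2  ✔
8. Y = 5 > 4, so we need U ≤ 5; U = 5 ≤ 5  ✔
9. T = 7, V = 26; 7 < 26  ✔

Violated: 1, 5, 6.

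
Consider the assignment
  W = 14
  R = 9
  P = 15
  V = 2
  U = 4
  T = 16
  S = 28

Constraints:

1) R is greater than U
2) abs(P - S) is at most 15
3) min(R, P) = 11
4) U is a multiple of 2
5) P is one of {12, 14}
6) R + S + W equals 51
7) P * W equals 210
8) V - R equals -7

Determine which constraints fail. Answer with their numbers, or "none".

1) R = 9, U = 4; 9 > 4  OK
2) abs(15 - 28) = 13; 13 ≤ 15  OK
3) min(9, 15) = 9, not 11  FAIL
4) 4 / 2 = 2, so 2 divides 4  OK
5) P = 15 is not in {12, 14}  FAIL
6) R + S + W = 9 + 28 + 14 = 51  OK
7) P * W = 15 * 14 = 210  OK
8) V - R = 2 - 9 = -7  OK

Constraints 3, 5 do not hold.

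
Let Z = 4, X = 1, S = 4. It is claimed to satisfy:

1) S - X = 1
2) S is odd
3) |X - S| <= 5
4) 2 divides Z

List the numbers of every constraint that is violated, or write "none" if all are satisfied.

Constraints 1, 2 do not hold.

1) S - X = 4 - 1 = 3, not 1 — fails.
2) S = 4 is even — fails.
3) |1 - 4| = 3; 3 ≤ 5 — holds.
4) 4 / 2 = 2, so 2 divides 4 — holds.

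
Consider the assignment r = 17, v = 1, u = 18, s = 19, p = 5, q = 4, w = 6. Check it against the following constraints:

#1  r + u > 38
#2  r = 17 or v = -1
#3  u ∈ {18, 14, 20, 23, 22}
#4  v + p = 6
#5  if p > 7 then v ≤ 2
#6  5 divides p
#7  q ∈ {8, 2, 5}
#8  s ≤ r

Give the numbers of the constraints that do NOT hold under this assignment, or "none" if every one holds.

#1 r + u = 17 + 18 = 35; 35 ≤ 38, bound 38 not met  fails
#2 r = 17 = 17 (first disjunct)  holds
#3 u = 18 is in {18, 14, 20, 23, 22}  holds
#4 v + p = 1 + 5 = 6  holds
#5 p = 5, not > 7; antecedent false, conditional vacuously true  holds
#6 5 / 5 = 1, so 5 divides 5  holds
#7 q = 4 is not in {8, 2, 5}  fails
#8 s = 19, r = 17; 19 > 17 (want ≤)  fails

Constraints 1, 7, 8 do not hold.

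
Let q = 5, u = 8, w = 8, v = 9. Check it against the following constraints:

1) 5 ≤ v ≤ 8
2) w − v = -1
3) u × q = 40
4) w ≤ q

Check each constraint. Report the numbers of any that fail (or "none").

1) v = 9 is outside [5, 8]  fails
2) w − v = 8 − 9 = -1  holds
3) u × q = 8 × 5 = 40  holds
4) w = 8, q = 5; 8 > 5 (want ≤)  fails

The assignment fails constraints 1 and 4.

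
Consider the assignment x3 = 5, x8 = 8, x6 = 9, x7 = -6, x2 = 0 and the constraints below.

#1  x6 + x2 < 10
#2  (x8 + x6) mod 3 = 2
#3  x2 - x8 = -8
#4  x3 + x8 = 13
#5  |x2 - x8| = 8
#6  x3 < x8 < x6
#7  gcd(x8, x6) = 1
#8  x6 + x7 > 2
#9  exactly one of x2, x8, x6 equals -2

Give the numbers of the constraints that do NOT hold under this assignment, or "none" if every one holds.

The assignment fails constraint 9.

#1 x6 + x2 = 9 + 0 = 9; 9 < 10 — OK.
#2 x8 + x6 = 17; 17 mod 3 = 2 — OK.
#3 x2 - x8 = 0 - 8 = -8 — OK.
#4 x3 + x8 = 5 + 8 = 13 — OK.
#5 |0 - 8| = 8 — OK.
#6 values 5 < 8 < 9 — OK.
#7 gcd(8, 9) = 1 — OK.
#8 x6 + x7 = 9 + (-6) = 3; 3 > 2 — OK.
#9 x2=0, x8=8, x6=9; 0 of them equal -2, not exactly one — violated.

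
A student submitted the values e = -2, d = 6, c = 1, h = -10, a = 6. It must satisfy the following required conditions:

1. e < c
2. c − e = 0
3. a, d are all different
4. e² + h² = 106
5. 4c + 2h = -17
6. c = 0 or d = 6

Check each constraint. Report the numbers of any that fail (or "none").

Constraints 2, 3, 4, and 5 do not hold.

1. e = -2, c = 1; -2 < 1 — satisfied.
2. c − e = 1 − (-2) = 3, not 0 — violated.
3. a = d = 6, not all different — violated.
4. e² + h² = (-2)² + (-10)² = 4 + 100 = 104, not 106 — violated.
5. 4c + 2h = 4(1) + 2(-10) = -16, not -17 — violated.
6. c = 1 ≠ 0, but d = 6 = 6 (second disjunct) — satisfied.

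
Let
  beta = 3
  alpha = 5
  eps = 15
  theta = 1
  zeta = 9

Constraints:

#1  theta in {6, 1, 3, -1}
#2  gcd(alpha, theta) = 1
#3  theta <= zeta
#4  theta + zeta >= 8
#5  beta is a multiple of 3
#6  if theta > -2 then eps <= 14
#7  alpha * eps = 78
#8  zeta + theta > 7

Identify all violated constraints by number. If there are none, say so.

Constraints 6, 7 do not hold.

#1 theta = 1 is in {6, 1, 3, -1} — holds.
#2 gcd(5, 1) = 1 — holds.
#3 theta = 1, zeta = 9; 1 ≤ 9 — holds.
#4 theta + zeta = 1 + 9 = 10; 10 ≥ 8 — holds.
#5 3 / 3 = 1, so 3 divides 3 — holds.
#6 theta = 1 > -2, so we need eps ≤ 14; but eps = 15 > 14 — does not hold.
#7 alpha * eps = 5 * 15 = 75, not 78 — does not hold.
#8 zeta + theta = 9 + 1 = 10; 10 > 7 — holds.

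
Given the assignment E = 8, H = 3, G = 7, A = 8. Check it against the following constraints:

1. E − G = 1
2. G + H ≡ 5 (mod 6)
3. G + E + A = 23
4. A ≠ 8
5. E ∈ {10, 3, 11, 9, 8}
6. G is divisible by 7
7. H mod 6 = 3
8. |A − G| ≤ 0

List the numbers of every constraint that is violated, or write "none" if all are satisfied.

The assignment fails constraints 2, 4, and 8.

1. E − G = 8 − 7 = 1 — satisfied.
2. G + H = 10; 10 mod 6 = 4, not 5 — violated.
3. G + E + A = 7 + 8 + 8 = 23 — satisfied.
4. A = 8, but 8 is required to differ — violated.
5. E = 8 is in {10, 3, 11, 9, 8} — satisfied.
6. 7 / 7 = 1, so 7 divides 7 — satisfied.
7. 3 mod 6 = 3 — satisfied.
8. |8 − 7| = 1; 1 > 0, exceeds bound 0 — violated.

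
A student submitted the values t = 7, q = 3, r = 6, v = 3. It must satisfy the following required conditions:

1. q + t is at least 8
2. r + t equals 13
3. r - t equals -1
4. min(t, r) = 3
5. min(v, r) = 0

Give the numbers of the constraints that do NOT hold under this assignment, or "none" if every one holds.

Constraints 4 and 5 do not hold.

1. q + t = 3 + 7 = 10; 10 ≥ 8 — OK.
2. r + t = 6 + 7 = 13 — OK.
3. r - t = 6 - 7 = -1 — OK.
4. min(7, 6) = 6, not 3 — violated.
5. min(3, 6) = 3, not 0 — violated.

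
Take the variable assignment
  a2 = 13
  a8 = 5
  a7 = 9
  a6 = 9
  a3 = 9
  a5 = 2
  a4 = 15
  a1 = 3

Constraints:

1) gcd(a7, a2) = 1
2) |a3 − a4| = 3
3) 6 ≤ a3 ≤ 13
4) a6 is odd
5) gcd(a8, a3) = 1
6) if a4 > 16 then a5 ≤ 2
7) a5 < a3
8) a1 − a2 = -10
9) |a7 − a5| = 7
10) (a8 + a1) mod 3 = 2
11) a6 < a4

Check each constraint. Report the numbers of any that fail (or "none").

Violated: 2.

1) gcd(9, 13) = 1 — holds.
2) |9 − 15| = 6, not 3 — fails.
3) a3 = 9 lies in [6, 13] — holds.
4) a6 = 9 is odd — holds.
5) gcd(5, 9) = 1 — holds.
6) a4 = 15, not > 16; antecedent false, conditional vacuously true — holds.
7) a5 = 2, a3 = 9; 2 < 9 — holds.
8) a1 − a2 = 3 − 13 = -10 — holds.
9) |9 − 2| = 7 — holds.
10) a8 + a1 = 8; 8 mod 3 = 2 — holds.
11) a6 = 9, a4 = 15; 9 < 15 — holds.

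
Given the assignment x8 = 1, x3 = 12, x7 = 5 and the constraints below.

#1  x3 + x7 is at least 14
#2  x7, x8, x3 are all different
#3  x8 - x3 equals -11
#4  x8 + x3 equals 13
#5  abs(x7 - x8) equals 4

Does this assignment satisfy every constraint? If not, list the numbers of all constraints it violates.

No violations.

#1 x3 + x7 = 12 + 5 = 17; 17 ≥ 14  ✔
#2 values 5, 1, 12 are pairwise distinct  ✔
#3 x8 - x3 = 1 - 12 = -11  ✔
#4 x8 + x3 = 1 + 12 = 13  ✔
#5 abs(5 - 1) = 4  ✔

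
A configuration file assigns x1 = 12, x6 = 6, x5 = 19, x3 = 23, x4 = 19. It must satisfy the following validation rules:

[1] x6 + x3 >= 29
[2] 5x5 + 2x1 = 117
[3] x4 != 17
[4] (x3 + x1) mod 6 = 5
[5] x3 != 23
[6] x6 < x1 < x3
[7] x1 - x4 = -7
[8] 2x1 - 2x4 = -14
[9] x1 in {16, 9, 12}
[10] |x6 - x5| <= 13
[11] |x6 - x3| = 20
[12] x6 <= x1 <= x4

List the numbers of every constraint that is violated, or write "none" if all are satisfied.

The assignment fails constraints 2, 5, and 11.

[1] x6 + x3 = 6 + 23 = 29; 29 ≥ 29 — OK.
[2] 5x5 + 2x1 = 5(19) + 2(12) = 119, not 117 — violated.
[3] x4 = 19, and 19 ≠ 17 — OK.
[4] x3 + x1 = 35; 35 mod 6 = 5 — OK.
[5] x3 = 23, but 23 is required to differ — violated.
[6] values 6 < 12 < 23 — OK.
[7] x1 - x4 = 12 - 19 = -7 — OK.
[8] 2x1 - 2x4 = 2(12) - 2(19) = -14 — OK.
[9] x1 = 12 is in {16, 9, 12} — OK.
[10] |6 - 19| = 13; 13 ≤ 13 — OK.
[11] |6 - 23| = 17, not 20 — violated.
[12] values 6 <= 12 <= 19 — OK.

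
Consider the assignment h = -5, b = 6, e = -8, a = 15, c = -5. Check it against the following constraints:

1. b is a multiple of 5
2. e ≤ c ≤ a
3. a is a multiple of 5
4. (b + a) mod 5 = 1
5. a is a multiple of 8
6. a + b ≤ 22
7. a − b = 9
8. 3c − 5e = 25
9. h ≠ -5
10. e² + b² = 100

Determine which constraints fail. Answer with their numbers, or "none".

No — constraints 1, 5, 9 are not satisfied.

1. 6 = 5×1 + 1, so 5 does not divide 6 — fails.
2. values -8 ≤ -5 ≤ 15 — holds.
3. 15 / 5 = 3, so 5 divides 15 — holds.
4. b + a = 21; 21 mod 5 = 1 — holds.
5. 15 = 8×1 + 7, so 8 does not divide 15 — fails.
6. a + b = 15 + 6 = 21; 21 ≤ 22 — holds.
7. a − b = 15 − 6 = 9 — holds.
8. 3c − 5e = 3(-5) − 5(-8) = 25 — holds.
9. h = -5, but -5 is required to differ — fails.
10. e² + b² = (-8)² + 6² = 64 + 36 = 100 — holds.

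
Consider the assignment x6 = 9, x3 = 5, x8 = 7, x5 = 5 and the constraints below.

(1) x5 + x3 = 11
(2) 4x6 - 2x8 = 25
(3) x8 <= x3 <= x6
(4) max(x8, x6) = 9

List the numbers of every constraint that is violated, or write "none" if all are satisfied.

(1) x5 + x3 = 5 + 5 = 10, not 11  fails
(2) 4x6 - 2x8 = 4(9) - 2(7) = 22, not 25  fails
(3) values 7, 5, 9; x8 = 7 is not <= x3 = 5  fails
(4) max(7, 9) = 9  holds

No — constraints 1, 2, 3 are not satisfied.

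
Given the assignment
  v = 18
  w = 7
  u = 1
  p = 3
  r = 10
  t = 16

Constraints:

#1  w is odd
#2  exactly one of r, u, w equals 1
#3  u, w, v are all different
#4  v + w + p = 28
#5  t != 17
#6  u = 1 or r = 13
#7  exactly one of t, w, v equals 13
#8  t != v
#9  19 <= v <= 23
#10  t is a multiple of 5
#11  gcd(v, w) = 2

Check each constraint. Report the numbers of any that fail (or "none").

Constraints 7, 9, 10, and 11 are violated.

#1 w = 7 is odd — holds.
#2 r=10, u=1, w=7; 1 of them equals 1 — holds.
#3 values 1, 7, 18 are pairwise distinct — holds.
#4 v + w + p = 18 + 7 + 3 = 28 — holds.
#5 t = 16, and 16 ≠ 17 — holds.
#6 u = 1 = 1 (first disjunct) — holds.
#7 t=16, w=7, v=18; 0 of them equal 13, not exactly one — fails.
#8 t = 16, v = 18; distinct — holds.
#9 v = 18 is outside [19, 23] — fails.
#10 16 = 5*3 + 1, so 5 does not divide 16 — fails.
#11 gcd(18, 7) = 1, not 2 — fails.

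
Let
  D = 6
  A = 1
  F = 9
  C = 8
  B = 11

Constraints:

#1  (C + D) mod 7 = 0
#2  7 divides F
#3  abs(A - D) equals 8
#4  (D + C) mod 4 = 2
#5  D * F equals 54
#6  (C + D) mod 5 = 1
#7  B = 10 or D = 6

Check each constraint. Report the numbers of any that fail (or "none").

Violated: 2, 3, and 6.

#1 C + D = 14; 14 mod 7 = 0  holds
#2 9 = 7*1 + 2, so 7 does not divide 9  fails
#3 abs(1 - 6) = 5, not 8  fails
#4 D + C = 14; 14 mod 4 = 2  holds
#5 D * F = 6 * 9 = 54  holds
#6 C + D = 14; 14 mod 5 = 4, not 1  fails
#7 B = 11 ≠ 10, but D = 6 = 6 (second disjunct)  holds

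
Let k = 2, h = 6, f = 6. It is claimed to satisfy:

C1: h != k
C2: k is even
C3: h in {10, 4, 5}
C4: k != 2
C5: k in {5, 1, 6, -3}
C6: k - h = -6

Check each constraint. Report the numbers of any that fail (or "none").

C1: h = 6, k = 2; distinct  true
C2: k = 2 is even  true
C3: h = 6 is not in {10, 4, 5}  false
C4: k = 2, but 2 is required to differ  false
C5: k = 2 is not in {5, 1, 6, -3}  false
C6: k - h = 2 - 6 = -4, not -6  false

No — constraints 3, 4, 5, 6 are not satisfied.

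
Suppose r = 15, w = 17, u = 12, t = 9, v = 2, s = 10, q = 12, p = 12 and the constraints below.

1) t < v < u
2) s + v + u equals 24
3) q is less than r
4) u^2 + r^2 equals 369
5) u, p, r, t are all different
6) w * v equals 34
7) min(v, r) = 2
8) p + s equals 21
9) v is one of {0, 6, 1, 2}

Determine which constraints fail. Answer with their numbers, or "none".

No — constraints 1, 5, and 8 are not satisfied.

1) values 9, 2, 12; t = 9 is not < v = 2 — violated.
2) s + v + u = 10 + 2 + 12 = 24 — OK.
3) q = 12, r = 15; 12 < 15 — OK.
4) u^2 + r^2 = 12^2 + 15^2 = 144 + 225 = 369 — OK.
5) u = p = 12, not all different — violated.
6) w * v = 17 * 2 = 34 — OK.
7) min(2, 15) = 2 — OK.
8) p + s = 12 + 10 = 22, not 21 — violated.
9) v = 2 is in {0, 6, 1, 2} — OK.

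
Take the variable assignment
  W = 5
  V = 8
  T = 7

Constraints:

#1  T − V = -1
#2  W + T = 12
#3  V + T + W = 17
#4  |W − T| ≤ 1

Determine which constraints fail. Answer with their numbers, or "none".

Constraints 3 and 4 are violated.

#1 T − V = 7 − 8 = -1 — OK.
#2 W + T = 5 + 7 = 12 — OK.
#3 V + T + W = 8 + 7 + 5 = 20, not 17 — violated.
#4 |5 − 7| = 2; 2 > 1, exceeds bound 1 — violated.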